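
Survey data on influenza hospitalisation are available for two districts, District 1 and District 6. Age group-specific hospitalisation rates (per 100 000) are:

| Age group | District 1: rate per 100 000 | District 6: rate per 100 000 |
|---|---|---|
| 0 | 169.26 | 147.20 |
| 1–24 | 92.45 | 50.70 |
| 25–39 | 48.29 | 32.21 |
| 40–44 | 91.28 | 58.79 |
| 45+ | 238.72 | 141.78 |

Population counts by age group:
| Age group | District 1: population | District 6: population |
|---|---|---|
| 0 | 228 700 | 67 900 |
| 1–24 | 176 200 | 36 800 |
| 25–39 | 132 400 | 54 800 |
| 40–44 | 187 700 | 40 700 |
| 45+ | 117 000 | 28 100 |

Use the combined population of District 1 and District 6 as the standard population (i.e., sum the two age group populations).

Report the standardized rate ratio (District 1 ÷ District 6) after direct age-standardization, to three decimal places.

1.423

Combined standard total = 1 070 300; weights = 0.2771, 0.1990, 0.1749, 0.2134, 0.1356.
District 1: 0.2771×169.26 + 0.1990×92.45 + 0.1749×48.29 + 0.2134×91.28 + 0.1356×238.72 = 125.5918 per 100 000.
District 6: 0.2771×147.20 + 0.1990×50.70 + 0.1749×32.21 + 0.2134×58.79 + 0.1356×141.78 = 88.2820 per 100 000.
Ratio = 125.5918 ÷ 88.2820 = 1.42262.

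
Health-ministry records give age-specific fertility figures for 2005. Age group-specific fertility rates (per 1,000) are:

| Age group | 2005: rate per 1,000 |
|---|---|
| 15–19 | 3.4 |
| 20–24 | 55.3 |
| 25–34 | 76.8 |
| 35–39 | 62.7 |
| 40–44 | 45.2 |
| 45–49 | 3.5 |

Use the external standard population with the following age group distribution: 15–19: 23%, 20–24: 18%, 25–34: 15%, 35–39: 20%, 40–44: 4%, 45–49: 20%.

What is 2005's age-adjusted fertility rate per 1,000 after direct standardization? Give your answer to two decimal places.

37.30

Standard weights: 0.23, 0.18, 0.15, 0.20, 0.04, 0.20.
Standardized rate: 0.2300×3.4 + 0.1800×55.3 + 0.1500×76.8 + 0.2000×62.7 + 0.0400×45.2 + 0.2000×3.5 = 37.3040 per 1,000.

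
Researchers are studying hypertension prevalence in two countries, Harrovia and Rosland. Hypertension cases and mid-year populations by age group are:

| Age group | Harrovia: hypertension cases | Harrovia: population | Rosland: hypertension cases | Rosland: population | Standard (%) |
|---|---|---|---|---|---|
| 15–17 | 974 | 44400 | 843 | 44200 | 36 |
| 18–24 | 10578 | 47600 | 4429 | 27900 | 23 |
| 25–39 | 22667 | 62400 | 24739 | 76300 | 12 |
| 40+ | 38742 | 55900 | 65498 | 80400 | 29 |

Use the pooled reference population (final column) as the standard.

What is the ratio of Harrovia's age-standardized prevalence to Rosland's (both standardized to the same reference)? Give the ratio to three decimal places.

Age-specific rates per 1000 for Harrovia: 21.937, 222.227, 363.253, 693.059.
For Rosland: 19.072, 158.746, 324.233, 814.652.
Standard weights: 0.36, 0.23, 0.12, 0.29.
Harrovia: 0.3600×21.937 + 0.2300×222.227 + 0.1200×363.253 + 0.2900×693.059 = 303.5870 per 1000.
Rosland: 0.3600×19.072 + 0.2300×158.746 + 0.1200×324.233 + 0.2900×814.652 = 318.5345 per 1000.
Ratio = 303.5870 ÷ 318.5345 = 0.95307.

0.953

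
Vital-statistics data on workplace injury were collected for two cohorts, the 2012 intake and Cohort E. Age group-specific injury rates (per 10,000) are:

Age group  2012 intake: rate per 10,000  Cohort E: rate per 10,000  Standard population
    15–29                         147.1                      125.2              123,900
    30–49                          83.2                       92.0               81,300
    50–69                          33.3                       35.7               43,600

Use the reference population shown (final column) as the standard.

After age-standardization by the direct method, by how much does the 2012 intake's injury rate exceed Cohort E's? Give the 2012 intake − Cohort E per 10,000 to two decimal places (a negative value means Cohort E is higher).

Standard total = 248,800; weights = 0.4980, 0.3268, 0.1752.
The 2012 intake: 0.4980×147.1 + 0.3268×83.2 + 0.1752×33.3 = 106.2770 per 10,000.
Cohort E: 0.4980×125.2 + 0.3268×92.0 + 0.1752×35.7 = 98.6672 per 10,000.
Difference = 106.2770 − 98.6672 = 7.6098.

7.61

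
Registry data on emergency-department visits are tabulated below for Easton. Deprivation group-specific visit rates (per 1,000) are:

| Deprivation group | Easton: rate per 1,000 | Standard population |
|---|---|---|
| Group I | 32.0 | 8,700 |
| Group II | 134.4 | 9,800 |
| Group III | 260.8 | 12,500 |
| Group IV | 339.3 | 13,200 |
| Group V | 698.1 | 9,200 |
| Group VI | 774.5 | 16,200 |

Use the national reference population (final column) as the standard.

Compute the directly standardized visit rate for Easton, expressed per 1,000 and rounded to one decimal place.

406.7

Standard total = 69,600; weights = 0.1250, 0.1408, 0.1796, 0.1897, 0.1322, 0.2328.
Standardized rate: 0.1250×32.0 + 0.1408×134.4 + 0.1796×260.8 + 0.1897×339.3 + 0.1322×698.1 + 0.2328×774.5 = 406.6624 per 1,000.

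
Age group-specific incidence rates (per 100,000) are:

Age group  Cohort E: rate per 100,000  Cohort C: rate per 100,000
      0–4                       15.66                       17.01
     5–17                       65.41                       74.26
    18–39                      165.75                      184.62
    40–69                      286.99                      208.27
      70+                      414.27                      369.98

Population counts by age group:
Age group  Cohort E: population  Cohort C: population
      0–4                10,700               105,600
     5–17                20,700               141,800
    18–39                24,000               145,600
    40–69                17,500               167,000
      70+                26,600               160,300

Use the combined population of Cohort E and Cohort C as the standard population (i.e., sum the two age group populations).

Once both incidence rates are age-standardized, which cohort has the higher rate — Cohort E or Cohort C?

Cohort E

Combined standard total = 819,800; weights = 0.1419, 0.1982, 0.2069, 0.2251, 0.2280.
Cohort E: 0.1419×15.66 + 0.1982×65.41 + 0.2069×165.75 + 0.2251×286.99 + 0.2280×414.27 = 208.5122 per 100,000.
Cohort C: 0.1419×17.01 + 0.1982×74.26 + 0.2069×184.62 + 0.2251×208.27 + 0.2280×369.98 = 186.5481 per 100,000.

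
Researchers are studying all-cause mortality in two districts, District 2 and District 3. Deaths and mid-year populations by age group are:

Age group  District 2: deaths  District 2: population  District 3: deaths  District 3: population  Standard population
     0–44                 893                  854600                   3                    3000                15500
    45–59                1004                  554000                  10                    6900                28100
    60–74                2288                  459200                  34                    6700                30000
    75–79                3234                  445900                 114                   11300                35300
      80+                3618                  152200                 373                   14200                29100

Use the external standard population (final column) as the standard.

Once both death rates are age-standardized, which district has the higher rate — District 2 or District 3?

Age-specific rates per 100000 for District 2: 104.49, 181.23, 498.26, 725.27, 2377.14.
For District 3: 100.00, 144.93, 507.46, 1008.85, 2626.76.
Standard total = 138000; weights = 0.1123, 0.2036, 0.2174, 0.2558, 0.2109.
District 2: 0.1123×104.49 + 0.2036×181.23 + 0.2174×498.26 + 0.2558×725.27 + 0.2109×2377.14 = 843.7443 per 100000.
District 3: 0.1123×100.00 + 0.2036×144.93 + 0.2174×507.46 + 0.2558×1008.85 + 0.2109×2626.76 = 963.0251 per 100000.

District 3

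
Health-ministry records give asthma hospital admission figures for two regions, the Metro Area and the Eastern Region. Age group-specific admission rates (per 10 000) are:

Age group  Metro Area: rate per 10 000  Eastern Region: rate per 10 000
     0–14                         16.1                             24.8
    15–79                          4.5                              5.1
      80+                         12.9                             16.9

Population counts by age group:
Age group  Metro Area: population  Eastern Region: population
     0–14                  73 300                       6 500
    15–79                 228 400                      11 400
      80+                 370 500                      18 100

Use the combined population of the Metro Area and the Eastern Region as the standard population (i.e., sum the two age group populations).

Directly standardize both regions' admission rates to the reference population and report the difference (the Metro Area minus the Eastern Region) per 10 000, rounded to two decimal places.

-3.38

Combined standard total = 708 200; weights = 0.1127, 0.3386, 0.5487.
The Metro Area: 0.1127×16.1 + 0.3386×4.5 + 0.5487×12.9 = 10.4163 per 10 000.
The Eastern Region: 0.1127×24.8 + 0.3386×5.1 + 0.5487×16.9 = 13.7946 per 10 000.
Difference = 10.4163 − 13.7946 = -3.3783.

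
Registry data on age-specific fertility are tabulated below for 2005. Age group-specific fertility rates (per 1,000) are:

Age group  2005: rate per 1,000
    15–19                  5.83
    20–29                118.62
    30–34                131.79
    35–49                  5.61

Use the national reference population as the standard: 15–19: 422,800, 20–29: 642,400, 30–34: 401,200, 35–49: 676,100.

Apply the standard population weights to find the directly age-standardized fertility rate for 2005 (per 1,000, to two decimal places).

Standard total = 2,142,500; weights = 0.1973, 0.2998, 0.1873, 0.3156.
Standardized rate: 0.1973×5.83 + 0.2998×118.62 + 0.1873×131.79 + 0.3156×5.61 = 63.1662 per 1,000.

63.17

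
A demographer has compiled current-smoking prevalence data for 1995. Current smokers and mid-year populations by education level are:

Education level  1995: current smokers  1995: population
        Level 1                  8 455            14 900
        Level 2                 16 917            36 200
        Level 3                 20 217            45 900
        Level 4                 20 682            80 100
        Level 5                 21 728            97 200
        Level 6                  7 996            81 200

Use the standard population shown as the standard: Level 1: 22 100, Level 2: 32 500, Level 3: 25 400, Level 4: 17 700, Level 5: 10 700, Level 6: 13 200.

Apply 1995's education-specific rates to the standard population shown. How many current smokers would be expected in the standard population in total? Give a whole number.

Education-specific rates per 1 000 for 1995: 567.450, 467.320, 440.458, 258.202, 223.539, 98.473.
Expected current smokers = Σ (standard pop × education-specific rate ÷ 1 000)
= 22 100×567.450/1 000 + 32 500×467.320/1 000 + 25 400×440.458/1 000 + 17 700×258.202/1 000 + 10 700×223.539/1 000 + 13 200×98.473/1 000
= 12540.64 + 15187.91 + 11187.62 + 4570.18 + 2391.87 + 1299.84 = 47178.06.

47178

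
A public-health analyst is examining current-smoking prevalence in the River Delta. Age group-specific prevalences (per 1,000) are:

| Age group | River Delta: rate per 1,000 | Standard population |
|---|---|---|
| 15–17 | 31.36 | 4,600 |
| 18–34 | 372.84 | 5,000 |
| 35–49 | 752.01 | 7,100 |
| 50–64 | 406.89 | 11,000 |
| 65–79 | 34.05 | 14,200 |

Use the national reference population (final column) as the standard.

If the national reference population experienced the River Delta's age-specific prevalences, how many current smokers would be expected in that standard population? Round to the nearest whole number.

12307

Expected current smokers = Σ (standard pop × age-specific rate ÷ 1,000)
= 4,600×31.36/1,000 + 5,000×372.84/1,000 + 7,100×752.01/1,000 + 11,000×406.89/1,000 + 14,200×34.05/1,000
= 144.26 + 1864.20 + 5339.27 + 4475.79 + 483.51 = 12307.03.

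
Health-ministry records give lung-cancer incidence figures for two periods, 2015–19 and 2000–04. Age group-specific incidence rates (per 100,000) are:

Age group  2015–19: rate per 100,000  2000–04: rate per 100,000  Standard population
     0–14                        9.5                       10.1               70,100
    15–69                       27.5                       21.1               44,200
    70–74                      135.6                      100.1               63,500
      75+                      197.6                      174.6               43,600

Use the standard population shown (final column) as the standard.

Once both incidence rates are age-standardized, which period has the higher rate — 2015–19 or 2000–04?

2015–19

Standard total = 221,400; weights = 0.3166, 0.1996, 0.2868, 0.1969.
2015–19: 0.3166×9.5 + 0.1996×27.5 + 0.2868×135.6 + 0.1969×197.6 = 86.3027 per 100,000.
2000–04: 0.3166×10.1 + 0.1996×21.1 + 0.2868×100.1 + 0.1969×174.6 = 70.5038 per 100,000.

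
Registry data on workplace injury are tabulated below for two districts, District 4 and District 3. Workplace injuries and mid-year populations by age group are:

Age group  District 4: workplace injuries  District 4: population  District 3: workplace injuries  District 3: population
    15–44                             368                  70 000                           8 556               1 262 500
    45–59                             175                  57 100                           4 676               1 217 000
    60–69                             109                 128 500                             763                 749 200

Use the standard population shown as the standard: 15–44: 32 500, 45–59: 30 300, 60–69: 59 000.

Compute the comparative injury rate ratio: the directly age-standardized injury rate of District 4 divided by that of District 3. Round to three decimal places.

Age-specific rates per 10 000 for District 4: 52.57, 30.65, 8.48.
For District 3: 67.77, 38.42, 10.18.
Standard total = 121 800; weights = 0.2668, 0.2488, 0.4844.
District 4: 0.2668×52.57 + 0.2488×30.65 + 0.4844×8.48 = 25.7609 per 10 000.
District 3: 0.2668×67.77 + 0.2488×38.42 + 0.4844×10.18 = 32.5747 per 10 000.
Ratio = 25.7609 ÷ 32.5747 = 0.79082.

0.791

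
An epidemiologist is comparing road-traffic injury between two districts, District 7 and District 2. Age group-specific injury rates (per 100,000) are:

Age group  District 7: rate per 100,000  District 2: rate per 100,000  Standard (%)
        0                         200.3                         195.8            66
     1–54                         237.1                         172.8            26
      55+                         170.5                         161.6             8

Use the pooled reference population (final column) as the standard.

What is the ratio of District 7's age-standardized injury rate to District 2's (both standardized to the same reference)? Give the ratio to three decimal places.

1.109

Standard weights: 0.66, 0.26, 0.08.
District 7: 0.6600×200.3 + 0.2600×237.1 + 0.0800×170.5 = 207.4840 per 100,000.
District 2: 0.6600×195.8 + 0.2600×172.8 + 0.0800×161.6 = 187.0840 per 100,000.
Ratio = 207.4840 ÷ 187.0840 = 1.10904.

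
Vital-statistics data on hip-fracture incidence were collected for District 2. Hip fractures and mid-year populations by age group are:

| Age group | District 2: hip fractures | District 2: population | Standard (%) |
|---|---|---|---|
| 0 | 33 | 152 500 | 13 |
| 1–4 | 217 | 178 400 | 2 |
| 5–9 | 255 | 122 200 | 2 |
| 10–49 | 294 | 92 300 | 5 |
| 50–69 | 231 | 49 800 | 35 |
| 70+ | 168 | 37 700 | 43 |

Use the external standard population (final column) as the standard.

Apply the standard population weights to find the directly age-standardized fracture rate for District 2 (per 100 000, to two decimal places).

379.31

Age-specific rates per 100 000 for District 2: 21.64, 121.64, 208.67, 318.53, 463.86, 445.62.
Standard weights: 0.13, 0.02, 0.02, 0.05, 0.35, 0.43.
Standardized rate: 0.1300×21.64 + 0.0200×121.64 + 0.0200×208.67 + 0.0500×318.53 + 0.3500×463.86 + 0.4300×445.62 = 379.3131 per 100 000.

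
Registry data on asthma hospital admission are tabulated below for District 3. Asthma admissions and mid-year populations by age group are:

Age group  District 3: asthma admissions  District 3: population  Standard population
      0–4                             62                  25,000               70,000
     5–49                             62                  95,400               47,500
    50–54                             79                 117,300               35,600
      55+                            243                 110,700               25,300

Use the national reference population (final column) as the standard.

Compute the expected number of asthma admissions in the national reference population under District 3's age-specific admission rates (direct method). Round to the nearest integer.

284

Age-specific rates per 10,000 for District 3: 24.80, 6.50, 6.73, 21.95.
Expected asthma admissions = Σ (standard pop × age-specific rate ÷ 10,000)
= 70,000×24.80/10,000 + 47,500×6.50/10,000 + 35,600×6.73/10,000 + 25,300×21.95/10,000
= 173.60 + 30.87 + 23.98 + 55.54 = 283.98.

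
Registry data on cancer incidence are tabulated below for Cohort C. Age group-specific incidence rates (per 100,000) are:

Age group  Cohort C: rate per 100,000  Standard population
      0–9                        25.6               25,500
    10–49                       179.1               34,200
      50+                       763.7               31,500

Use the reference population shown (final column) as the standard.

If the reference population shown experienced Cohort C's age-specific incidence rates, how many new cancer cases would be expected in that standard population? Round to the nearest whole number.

308

Expected new cancer cases = Σ (standard pop × age-specific rate ÷ 100,000)
= 25,500×25.6/100,000 + 34,200×179.1/100,000 + 31,500×763.7/100,000
= 6.53 + 61.25 + 240.57 = 308.35.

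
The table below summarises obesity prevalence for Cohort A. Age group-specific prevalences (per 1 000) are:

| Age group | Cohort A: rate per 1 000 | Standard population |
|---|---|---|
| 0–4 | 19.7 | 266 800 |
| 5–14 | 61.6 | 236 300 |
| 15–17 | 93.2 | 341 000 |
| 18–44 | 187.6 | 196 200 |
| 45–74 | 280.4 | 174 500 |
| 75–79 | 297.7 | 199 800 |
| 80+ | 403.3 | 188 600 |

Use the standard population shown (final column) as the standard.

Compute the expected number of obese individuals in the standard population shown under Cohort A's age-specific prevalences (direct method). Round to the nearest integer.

272873

Expected obese individuals = Σ (standard pop × age-specific rate ÷ 1 000)
= 266 800×19.7/1 000 + 236 300×61.6/1 000 + 341 000×93.2/1 000 + 196 200×187.6/1 000 + 174 500×280.4/1 000 + 199 800×297.7/1 000 + 188 600×403.3/1 000
= 5255.96 + 14556.08 + 31781.20 + 36807.12 + 48929.80 + 59480.46 + 76062.38 = 272873.00.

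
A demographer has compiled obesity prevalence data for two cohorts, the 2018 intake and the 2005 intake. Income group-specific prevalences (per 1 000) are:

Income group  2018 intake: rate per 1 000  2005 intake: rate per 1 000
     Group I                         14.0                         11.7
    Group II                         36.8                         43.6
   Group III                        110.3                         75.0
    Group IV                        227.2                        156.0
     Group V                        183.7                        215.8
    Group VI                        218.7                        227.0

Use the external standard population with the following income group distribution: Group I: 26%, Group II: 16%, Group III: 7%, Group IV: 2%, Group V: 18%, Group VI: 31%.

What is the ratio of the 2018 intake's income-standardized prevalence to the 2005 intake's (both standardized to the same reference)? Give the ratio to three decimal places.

Standard weights: 0.26, 0.16, 0.07, 0.02, 0.18, 0.31.
The 2018 intake: 0.2600×14.0 + 0.1600×36.8 + 0.0700×110.3 + 0.0200×227.2 + 0.1800×183.7 + 0.3100×218.7 = 122.6560 per 1 000.
The 2005 intake: 0.2600×11.7 + 0.1600×43.6 + 0.0700×75.0 + 0.0200×156.0 + 0.1800×215.8 + 0.3100×227.0 = 127.6020 per 1 000.
Ratio = 122.6560 ÷ 127.6020 = 0.96124.

0.961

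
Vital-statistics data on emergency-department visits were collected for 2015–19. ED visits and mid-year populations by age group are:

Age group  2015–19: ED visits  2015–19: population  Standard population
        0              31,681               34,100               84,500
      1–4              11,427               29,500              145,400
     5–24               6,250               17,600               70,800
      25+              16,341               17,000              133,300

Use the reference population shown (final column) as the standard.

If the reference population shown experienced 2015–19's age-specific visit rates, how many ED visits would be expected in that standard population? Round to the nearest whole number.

288102

Age-specific rates per 1,000 for 2015–19: 929.062, 387.356, 355.114, 961.235.
Expected ED visits = Σ (standard pop × age-specific rate ÷ 1,000)
= 84,500×929.062/1,000 + 145,400×387.356/1,000 + 70,800×355.114/1,000 + 133,300×961.235/1,000
= 78505.70 + 56321.55 + 25142.05 + 128132.66 = 288101.97.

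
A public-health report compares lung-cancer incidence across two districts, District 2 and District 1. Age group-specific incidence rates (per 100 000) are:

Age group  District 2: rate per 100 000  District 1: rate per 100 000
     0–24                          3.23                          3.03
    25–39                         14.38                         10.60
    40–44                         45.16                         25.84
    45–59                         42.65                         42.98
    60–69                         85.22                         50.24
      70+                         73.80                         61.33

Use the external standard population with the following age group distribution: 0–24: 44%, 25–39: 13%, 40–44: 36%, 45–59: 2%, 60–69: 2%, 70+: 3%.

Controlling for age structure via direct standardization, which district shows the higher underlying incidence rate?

District 2

Standard weights: 0.44, 0.13, 0.36, 0.02, 0.02, 0.03.
District 2: 0.4400×3.23 + 0.1300×14.38 + 0.3600×45.16 + 0.0200×42.65 + 0.0200×85.22 + 0.0300×73.80 = 24.3196 per 100 000.
District 1: 0.4400×3.03 + 0.1300×10.60 + 0.3600×25.84 + 0.0200×42.98 + 0.0200×50.24 + 0.0300×61.33 = 15.7179 per 100 000.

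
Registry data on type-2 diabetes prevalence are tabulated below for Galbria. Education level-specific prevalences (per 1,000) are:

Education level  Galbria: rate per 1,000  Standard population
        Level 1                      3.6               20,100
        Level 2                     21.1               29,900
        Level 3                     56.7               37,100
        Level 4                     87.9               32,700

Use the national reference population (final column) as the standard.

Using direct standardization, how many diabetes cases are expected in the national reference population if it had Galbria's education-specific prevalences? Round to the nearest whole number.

Expected diabetes cases = Σ (standard pop × education-specific rate ÷ 1,000)
= 20,100×3.6/1,000 + 29,900×21.1/1,000 + 37,100×56.7/1,000 + 32,700×87.9/1,000
= 72.36 + 630.89 + 2103.57 + 2874.33 = 5681.15.

5681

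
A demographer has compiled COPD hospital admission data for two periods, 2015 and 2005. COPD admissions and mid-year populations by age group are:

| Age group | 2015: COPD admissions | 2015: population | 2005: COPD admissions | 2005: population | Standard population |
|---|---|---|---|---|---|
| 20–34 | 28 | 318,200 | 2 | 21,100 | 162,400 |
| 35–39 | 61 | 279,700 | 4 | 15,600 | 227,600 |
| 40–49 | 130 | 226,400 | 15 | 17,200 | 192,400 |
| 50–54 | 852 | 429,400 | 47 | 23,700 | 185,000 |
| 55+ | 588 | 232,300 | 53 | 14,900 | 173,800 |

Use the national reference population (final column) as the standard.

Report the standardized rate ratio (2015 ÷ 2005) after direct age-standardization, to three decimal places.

Age-specific rates per 10,000 for 2015: 0.88, 2.18, 5.74, 19.84, 25.31.
For 2005: 0.95, 2.56, 8.72, 19.83, 35.57.
Standard total = 941,200; weights = 0.1725, 0.2418, 0.2044, 0.1966, 0.1847.
2015: 0.1725×0.88 + 0.2418×2.18 + 0.2044×5.74 + 0.1966×19.84 + 0.1847×25.31 = 10.4271 per 10,000.
2005: 0.1725×0.95 + 0.2418×2.56 + 0.2044×8.72 + 0.1966×19.83 + 0.1847×35.57 = 13.0327 per 10,000.
Ratio = 10.4271 ÷ 13.0327 = 0.80007.

0.800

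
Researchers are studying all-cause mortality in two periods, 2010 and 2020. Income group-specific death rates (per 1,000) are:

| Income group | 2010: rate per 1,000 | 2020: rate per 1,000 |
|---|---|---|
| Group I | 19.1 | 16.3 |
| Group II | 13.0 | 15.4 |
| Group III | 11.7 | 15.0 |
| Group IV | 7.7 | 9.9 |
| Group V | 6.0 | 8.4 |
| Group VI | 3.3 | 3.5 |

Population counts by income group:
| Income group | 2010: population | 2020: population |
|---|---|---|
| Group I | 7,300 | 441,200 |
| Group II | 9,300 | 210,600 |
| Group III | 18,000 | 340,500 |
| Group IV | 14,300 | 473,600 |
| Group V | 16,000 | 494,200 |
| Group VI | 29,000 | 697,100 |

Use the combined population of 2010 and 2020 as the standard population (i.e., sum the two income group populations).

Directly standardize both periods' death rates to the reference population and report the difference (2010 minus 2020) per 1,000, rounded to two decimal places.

Combined standard total = 2,751,100; weights = 0.1630, 0.0799, 0.1303, 0.1773, 0.1855, 0.2639.
2010: 0.1630×19.1 + 0.0799×13.0 + 0.1303×11.7 + 0.1773×7.7 + 0.1855×6.0 + 0.2639×3.3 = 9.0268 per 1,000.
2020: 0.1630×16.3 + 0.0799×15.4 + 0.1303×15.0 + 0.1773×9.9 + 0.1855×8.4 + 0.2639×3.5 = 10.0802 per 1,000.
Difference = 9.0268 − 10.0802 = -1.0534.

-1.05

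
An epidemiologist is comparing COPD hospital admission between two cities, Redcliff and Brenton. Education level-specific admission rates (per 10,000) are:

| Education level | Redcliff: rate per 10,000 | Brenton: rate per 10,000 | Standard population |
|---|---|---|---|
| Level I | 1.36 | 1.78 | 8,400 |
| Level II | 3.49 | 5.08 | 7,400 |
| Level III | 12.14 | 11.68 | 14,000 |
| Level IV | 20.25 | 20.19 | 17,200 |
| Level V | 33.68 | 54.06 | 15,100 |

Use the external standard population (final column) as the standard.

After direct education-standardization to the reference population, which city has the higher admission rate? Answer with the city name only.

Standard total = 62,100; weights = 0.1353, 0.1192, 0.2254, 0.2770, 0.2432.
Redcliff: 0.1353×1.36 + 0.1192×3.49 + 0.2254×12.14 + 0.2770×20.25 + 0.2432×33.68 = 17.1349 per 10,000.
Brenton: 0.1353×1.78 + 0.1192×5.08 + 0.2254×11.68 + 0.2770×20.19 + 0.2432×54.06 = 22.2164 per 10,000.

Brenton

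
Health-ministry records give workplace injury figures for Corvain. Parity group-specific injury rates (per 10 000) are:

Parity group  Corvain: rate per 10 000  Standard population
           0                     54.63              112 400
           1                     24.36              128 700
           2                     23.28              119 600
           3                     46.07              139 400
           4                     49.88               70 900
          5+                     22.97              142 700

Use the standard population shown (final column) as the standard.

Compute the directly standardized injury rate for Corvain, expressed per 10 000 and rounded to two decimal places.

35.44

Standard total = 713 700; weights = 0.1575, 0.1803, 0.1676, 0.1953, 0.0993, 0.1999.
Standardized rate: 0.1575×54.63 + 0.1803×24.36 + 0.1676×23.28 + 0.1953×46.07 + 0.0993×49.88 + 0.1999×22.97 = 35.4439 per 10 000.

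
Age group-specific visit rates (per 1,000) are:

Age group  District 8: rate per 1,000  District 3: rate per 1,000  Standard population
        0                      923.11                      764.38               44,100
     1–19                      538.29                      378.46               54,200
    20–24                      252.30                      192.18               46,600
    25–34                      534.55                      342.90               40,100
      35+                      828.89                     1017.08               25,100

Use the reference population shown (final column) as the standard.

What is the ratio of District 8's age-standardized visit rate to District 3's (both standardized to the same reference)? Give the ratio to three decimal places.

Standard total = 210,100; weights = 0.2099, 0.2580, 0.2218, 0.1909, 0.1195.
District 8: 0.2099×923.11 + 0.2580×538.29 + 0.2218×252.30 + 0.1909×534.55 + 0.1195×828.89 = 589.6347 per 1,000.
District 3: 0.2099×764.38 + 0.2580×378.46 + 0.2218×192.18 + 0.1909×342.90 + 0.1195×1017.08 = 487.6548 per 1,000.
Ratio = 589.6347 ÷ 487.6548 = 1.20912.

1.209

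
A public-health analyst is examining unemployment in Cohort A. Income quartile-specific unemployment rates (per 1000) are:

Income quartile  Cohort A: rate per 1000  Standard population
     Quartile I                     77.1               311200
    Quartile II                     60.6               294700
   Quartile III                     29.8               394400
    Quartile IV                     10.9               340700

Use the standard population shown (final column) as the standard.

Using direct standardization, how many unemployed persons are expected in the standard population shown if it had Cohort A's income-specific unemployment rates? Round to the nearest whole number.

57319

Expected unemployed persons = Σ (standard pop × income-specific rate ÷ 1000)
= 311200×77.1/1000 + 294700×60.6/1000 + 394400×29.8/1000 + 340700×10.9/1000
= 23993.52 + 17858.82 + 11753.12 + 3713.63 = 57319.09.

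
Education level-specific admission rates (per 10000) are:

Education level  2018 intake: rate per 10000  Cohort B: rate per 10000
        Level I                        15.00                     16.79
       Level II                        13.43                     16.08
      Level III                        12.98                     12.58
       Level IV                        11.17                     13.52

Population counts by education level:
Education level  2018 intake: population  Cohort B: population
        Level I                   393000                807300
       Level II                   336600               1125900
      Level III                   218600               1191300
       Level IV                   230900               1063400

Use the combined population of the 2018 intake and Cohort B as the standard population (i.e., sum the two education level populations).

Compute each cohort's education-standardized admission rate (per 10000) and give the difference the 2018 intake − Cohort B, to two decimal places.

Combined standard total = 5367000; weights = 0.2236, 0.2725, 0.2627, 0.2412.
The 2018 intake: 0.2236×15.00 + 0.2725×13.43 + 0.2627×12.98 + 0.2412×11.17 = 13.1179 per 10000.
Cohort B: 0.2236×16.79 + 0.2725×16.08 + 0.2627×12.58 + 0.2412×13.52 = 14.7020 per 10000.
Difference = 13.1179 − 14.7020 = -1.5841.

-1.58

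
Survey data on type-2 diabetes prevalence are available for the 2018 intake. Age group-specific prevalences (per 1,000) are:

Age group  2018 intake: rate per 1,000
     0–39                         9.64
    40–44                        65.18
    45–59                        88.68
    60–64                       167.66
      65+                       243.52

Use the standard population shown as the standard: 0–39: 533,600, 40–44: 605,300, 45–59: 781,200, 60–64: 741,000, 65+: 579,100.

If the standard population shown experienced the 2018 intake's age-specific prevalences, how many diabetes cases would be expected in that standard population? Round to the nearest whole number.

379133

Expected diabetes cases = Σ (standard pop × age-specific rate ÷ 1,000)
= 533,600×9.64/1,000 + 605,300×65.18/1,000 + 781,200×88.68/1,000 + 741,000×167.66/1,000 + 579,100×243.52/1,000
= 5143.90 + 39453.45 + 69276.82 + 124236.06 + 141022.43 = 379132.67.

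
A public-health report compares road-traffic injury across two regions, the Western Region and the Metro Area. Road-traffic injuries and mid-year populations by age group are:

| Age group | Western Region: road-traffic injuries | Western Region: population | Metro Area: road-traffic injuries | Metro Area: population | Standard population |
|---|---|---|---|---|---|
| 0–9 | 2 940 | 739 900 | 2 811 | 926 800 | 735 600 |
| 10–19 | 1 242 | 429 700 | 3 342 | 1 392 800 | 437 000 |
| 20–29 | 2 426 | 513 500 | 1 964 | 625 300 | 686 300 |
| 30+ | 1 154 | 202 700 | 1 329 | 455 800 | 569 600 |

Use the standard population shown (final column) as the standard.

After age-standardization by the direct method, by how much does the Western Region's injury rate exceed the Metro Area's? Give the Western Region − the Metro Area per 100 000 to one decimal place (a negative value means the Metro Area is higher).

Age-specific rates per 100 000 for the Western Region: 397.35, 289.04, 472.44, 569.31.
For the Metro Area: 303.30, 239.95, 314.09, 291.58.
Standard total = 2 428 500; weights = 0.3029, 0.1799, 0.2826, 0.2345.
The Western Region: 0.3029×397.35 + 0.1799×289.04 + 0.2826×472.44 + 0.2345×569.31 = 439.4157 per 100 000.
The Metro Area: 0.3029×303.30 + 0.1799×239.95 + 0.2826×314.09 + 0.2345×291.58 = 292.1996 per 100 000.
Difference = 439.4157 − 292.1996 = 147.2161.

147.2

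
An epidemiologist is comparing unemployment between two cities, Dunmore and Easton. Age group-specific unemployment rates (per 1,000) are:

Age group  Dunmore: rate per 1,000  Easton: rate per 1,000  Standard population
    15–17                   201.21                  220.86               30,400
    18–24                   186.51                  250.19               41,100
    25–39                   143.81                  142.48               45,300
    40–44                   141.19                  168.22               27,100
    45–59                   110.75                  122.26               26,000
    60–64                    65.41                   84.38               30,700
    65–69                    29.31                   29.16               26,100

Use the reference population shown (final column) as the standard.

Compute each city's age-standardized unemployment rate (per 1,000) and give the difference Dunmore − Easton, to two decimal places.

Standard total = 226,700; weights = 0.1341, 0.1813, 0.1998, 0.1195, 0.1147, 0.1354, 0.1151.
Dunmore: 0.1341×201.21 + 0.1813×186.51 + 0.1998×143.81 + 0.1195×141.19 + 0.1147×110.75 + 0.1354×65.41 + 0.1151×29.31 = 131.3444 per 1,000.
Easton: 0.1341×220.86 + 0.1813×250.19 + 0.1998×142.48 + 0.1195×168.22 + 0.1147×122.26 + 0.1354×84.38 + 0.1151×29.16 = 152.3615 per 1,000.
Difference = 131.3444 − 152.3615 = -21.0172.

-21.02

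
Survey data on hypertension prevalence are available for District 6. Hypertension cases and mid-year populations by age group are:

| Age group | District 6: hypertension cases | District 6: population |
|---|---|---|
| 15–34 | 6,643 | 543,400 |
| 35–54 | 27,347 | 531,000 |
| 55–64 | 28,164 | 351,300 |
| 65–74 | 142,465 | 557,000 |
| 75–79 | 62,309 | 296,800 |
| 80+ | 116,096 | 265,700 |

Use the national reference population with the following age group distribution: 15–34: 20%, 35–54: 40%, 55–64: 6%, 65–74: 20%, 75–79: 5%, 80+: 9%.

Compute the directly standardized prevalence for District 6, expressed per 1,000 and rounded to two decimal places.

128.83

Age-specific rates per 1,000 for District 6: 12.225, 51.501, 80.171, 255.772, 209.936, 436.944.
Standard weights: 0.20, 0.40, 0.06, 0.20, 0.05, 0.09.
Standardized rate: 0.2000×12.225 + 0.4000×51.501 + 0.0600×80.171 + 0.2000×255.772 + 0.0500×209.936 + 0.0900×436.944 = 128.8318 per 1,000.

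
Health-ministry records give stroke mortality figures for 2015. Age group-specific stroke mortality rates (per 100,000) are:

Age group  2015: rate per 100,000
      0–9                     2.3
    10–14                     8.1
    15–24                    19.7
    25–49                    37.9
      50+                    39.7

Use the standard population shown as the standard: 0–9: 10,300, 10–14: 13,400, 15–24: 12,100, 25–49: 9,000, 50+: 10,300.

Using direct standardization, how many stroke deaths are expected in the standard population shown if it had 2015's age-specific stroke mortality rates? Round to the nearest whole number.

Expected stroke deaths = Σ (standard pop × age-specific rate ÷ 100,000)
= 10,300×2.3/100,000 + 13,400×8.1/100,000 + 12,100×19.7/100,000 + 9,000×37.9/100,000 + 10,300×39.7/100,000
= 0.24 + 1.09 + 2.38 + 3.41 + 4.09 = 11.21.

11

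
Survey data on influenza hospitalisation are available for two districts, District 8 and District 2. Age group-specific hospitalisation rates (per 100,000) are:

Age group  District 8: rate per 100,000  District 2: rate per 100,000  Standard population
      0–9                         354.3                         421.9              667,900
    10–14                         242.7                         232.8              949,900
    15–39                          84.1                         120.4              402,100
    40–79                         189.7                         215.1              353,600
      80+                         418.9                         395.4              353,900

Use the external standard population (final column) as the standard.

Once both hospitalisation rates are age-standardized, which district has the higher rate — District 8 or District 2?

District 2

Standard total = 2,727,400; weights = 0.2449, 0.3483, 0.1474, 0.1296, 0.1298.
District 8: 0.2449×354.3 + 0.3483×242.7 + 0.1474×84.1 + 0.1296×189.7 + 0.1298×418.9 = 262.6388 per 100,000.
District 2: 0.2449×421.9 + 0.3483×232.8 + 0.1474×120.4 + 0.1296×215.1 + 0.1298×395.4 = 281.3405 per 100,000.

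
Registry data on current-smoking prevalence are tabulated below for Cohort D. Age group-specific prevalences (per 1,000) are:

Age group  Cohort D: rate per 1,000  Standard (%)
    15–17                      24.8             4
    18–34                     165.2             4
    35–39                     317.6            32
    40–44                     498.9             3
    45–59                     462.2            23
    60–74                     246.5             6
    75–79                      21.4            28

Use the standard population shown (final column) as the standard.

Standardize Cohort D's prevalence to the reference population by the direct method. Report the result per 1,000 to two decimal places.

251.29

Standard weights: 0.04, 0.04, 0.32, 0.03, 0.23, 0.06, 0.28.
Standardized rate: 0.0400×24.8 + 0.0400×165.2 + 0.3200×317.6 + 0.0300×498.9 + 0.2300×462.2 + 0.0600×246.5 + 0.2800×21.4 = 251.2870 per 1,000.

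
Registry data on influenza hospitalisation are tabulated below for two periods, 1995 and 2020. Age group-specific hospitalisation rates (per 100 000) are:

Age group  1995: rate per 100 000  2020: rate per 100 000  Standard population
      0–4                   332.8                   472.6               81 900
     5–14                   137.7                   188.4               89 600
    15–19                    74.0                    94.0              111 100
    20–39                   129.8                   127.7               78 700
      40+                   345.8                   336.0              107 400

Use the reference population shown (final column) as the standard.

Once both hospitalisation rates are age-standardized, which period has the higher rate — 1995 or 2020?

Standard total = 468 700; weights = 0.1747, 0.1912, 0.2370, 0.1679, 0.2291.
1995: 0.1747×332.8 + 0.1912×137.7 + 0.2370×74.0 + 0.1679×129.8 + 0.2291×345.8 = 203.0506 per 100 000.
2020: 0.1747×472.6 + 0.1912×188.4 + 0.2370×94.0 + 0.1679×127.7 + 0.2291×336.0 = 239.3138 per 100 000.

2020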